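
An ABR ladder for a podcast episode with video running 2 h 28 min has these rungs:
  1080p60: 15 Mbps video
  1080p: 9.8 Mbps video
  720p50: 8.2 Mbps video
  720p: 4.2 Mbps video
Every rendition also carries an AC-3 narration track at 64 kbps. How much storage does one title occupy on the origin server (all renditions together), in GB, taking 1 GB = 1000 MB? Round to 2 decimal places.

41.58 GB

2 h 28 min = 148 min = 8880 s
Audio: 64 kbps = 0.064 Mbps.
Sum of rendition bitrates: (15+0.064) + (9.8+0.064) + (8.2+0.064) + (4.2+0.064) = 37.456 Mbps.
× 8880 s = 332,609 Mb = 41,576 MB = 41.58 GB.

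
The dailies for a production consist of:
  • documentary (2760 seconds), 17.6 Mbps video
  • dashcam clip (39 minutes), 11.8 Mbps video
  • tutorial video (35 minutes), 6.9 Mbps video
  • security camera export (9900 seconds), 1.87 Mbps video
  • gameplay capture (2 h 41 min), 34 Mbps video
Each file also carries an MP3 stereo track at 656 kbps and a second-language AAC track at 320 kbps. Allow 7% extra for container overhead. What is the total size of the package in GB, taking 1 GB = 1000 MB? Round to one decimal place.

62.0 GB

Audio total: 656 + 320 = 976 kbps = 0.976 Mbps.
documentary: 18.576 Mbps × 2760 s × 1.07 = 54858.6 Mb
dashcam clip: 12.776 Mbps × 2340 s × 1.07 = 31988.5 Mb
tutorial video: 7.876 Mbps × 2100 s × 1.07 = 17697.4 Mb
security camera export: 2.846 Mbps × 9900 s × 1.07 = 30147.7 Mb
gameplay capture: 34.976 Mbps × 9660 s × 1.07 = 361518.9 Mb
Total: 496211.2 Mb = 62026.4 MB.
= 62.03 GB.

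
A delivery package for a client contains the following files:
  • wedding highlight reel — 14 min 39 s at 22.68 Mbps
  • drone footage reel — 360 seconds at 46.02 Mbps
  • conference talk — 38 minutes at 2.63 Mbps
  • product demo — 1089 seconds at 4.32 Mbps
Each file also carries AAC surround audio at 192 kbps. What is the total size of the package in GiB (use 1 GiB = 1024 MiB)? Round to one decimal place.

Audio: 192 kbps = 0.192 Mbps.
wedding highlight reel: 22.872 Mbps × 879 s = 20104.5 Mb
drone footage reel: 46.212 Mbps × 360 s = 16636.3 Mb
conference talk: 2.822 Mbps × 2280 s = 6434.2 Mb
product demo: 4.512 Mbps × 1089 s = 4913.6 Mb
Total: 48088.5 Mb = 6011.1 MB.
= 5.598 GiB.

5.6 GiB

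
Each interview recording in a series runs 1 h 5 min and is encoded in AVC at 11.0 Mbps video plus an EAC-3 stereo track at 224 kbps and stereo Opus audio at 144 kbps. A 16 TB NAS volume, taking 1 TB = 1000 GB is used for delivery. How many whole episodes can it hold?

1 h 5 min = 65 min = 3900 s
Audio total: 224 + 144 = 368 kbps = 0.368 Mbps.
Total bitrate: 11.368 Mbps.
Per item: 11.368 Mbps × 3900 s = 44,335 Mb = 5,542 MB.
Capacity: 16 TB = 128,000,000 Mb; 2887.10 items → 2887 complete.

2887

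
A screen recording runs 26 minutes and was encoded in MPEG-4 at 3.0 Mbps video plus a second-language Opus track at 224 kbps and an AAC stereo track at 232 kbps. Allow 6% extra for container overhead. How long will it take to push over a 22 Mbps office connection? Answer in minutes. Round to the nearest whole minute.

26 min = 1560 s
Audio total: 224 + 232 = 456 kbps = 0.456 Mbps.
Total bitrate: 3.456 Mbps.
File: 3.456 Mbps × 1560 s = 5391.4 Mb.
With 6% container overhead: ×1.06. → 5714.8 Mb.
At 22 Mbps: 5714.8 / 22 = 259.8 s ≈ 4.33 minutes.

4 minutes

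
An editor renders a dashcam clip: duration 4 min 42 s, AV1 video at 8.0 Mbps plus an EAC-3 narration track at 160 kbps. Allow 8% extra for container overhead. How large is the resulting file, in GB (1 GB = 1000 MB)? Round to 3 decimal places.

4 min 42 s = 282 s
Audio: 160 kbps = 0.160 Mbps.
Total bitrate: 8.0 + 0.160 = 8.160 Mbps.
Stream data: 8.160 Mbps × 282 s = 2301.1 Mb.
With 8% container overhead: ×1.08.
2,485 Mb ÷ 8 = 310.7 MB → 0.3107 GB.

0.311 GB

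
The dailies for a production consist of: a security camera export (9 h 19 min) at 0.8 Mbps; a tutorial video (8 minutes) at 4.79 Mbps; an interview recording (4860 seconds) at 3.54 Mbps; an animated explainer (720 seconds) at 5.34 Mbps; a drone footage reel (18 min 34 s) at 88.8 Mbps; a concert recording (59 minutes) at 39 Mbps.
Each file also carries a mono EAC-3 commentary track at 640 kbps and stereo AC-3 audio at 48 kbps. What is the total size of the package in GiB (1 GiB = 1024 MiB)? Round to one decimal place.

37.0 GiB

Audio total: 640 + 48 = 688 kbps = 0.688 Mbps.
security camera export: 1.488 Mbps × 33540 s = 49907.5 Mb
tutorial video: 5.478 Mbps × 480 s = 2629.4 Mb
interview recording: 4.228 Mbps × 4860 s = 20548.1 Mb
animated explainer: 6.028 Mbps × 720 s = 4340.2 Mb
drone footage reel: 89.488 Mbps × 1114 s = 99689.6 Mb
concert recording: 39.688 Mbps × 3540 s = 140495.5 Mb
Total: 317610.4 Mb = 39701.3 MB.
= 36.97 GiB.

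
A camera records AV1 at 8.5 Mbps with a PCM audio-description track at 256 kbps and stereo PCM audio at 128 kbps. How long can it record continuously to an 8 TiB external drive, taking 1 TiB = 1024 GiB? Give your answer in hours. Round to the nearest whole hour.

Audio total: 256 + 128 = 384 kbps = 0.384 Mbps.
Total bitrate: 8.5 + 0.384 = 8.884 Mbps.
Capacity: 8 TiB = 70,368,744 Mb.
Recording time: 70,368,744 / 8.884 = 7,920,840 s ≈ 2,200 hours.

2200 hours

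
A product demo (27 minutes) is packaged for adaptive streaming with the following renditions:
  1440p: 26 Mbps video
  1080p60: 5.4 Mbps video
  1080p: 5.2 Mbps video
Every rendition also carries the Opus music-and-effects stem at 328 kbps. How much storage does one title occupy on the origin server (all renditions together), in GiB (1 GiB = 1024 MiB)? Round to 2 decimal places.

27 min = 1620 s
Audio: 328 kbps = 0.328 Mbps.
Sum of rendition bitrates: (26+0.328) + (5.4+0.328) + (5.2+0.328) = 37.584 Mbps.
× 1620 s = 60,886 Mb = 7,611 MB = 7.088 GiB.

7.09 GiB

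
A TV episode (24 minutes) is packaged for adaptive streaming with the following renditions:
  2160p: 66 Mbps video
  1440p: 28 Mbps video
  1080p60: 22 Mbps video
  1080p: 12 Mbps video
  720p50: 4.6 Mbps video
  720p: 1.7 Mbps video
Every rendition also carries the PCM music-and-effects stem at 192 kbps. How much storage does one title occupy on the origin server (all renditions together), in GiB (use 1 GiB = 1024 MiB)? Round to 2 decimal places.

24 min = 1440 s
Audio: 192 kbps = 0.192 Mbps.
Sum of rendition bitrates: (66+0.192) + (28+0.192) + (22+0.192) + (12+0.192) + (4.6+0.192) + (1.7+0.192) = 135.452 Mbps.
× 1440 s = 195,051 Mb = 24,381 MB = 22.71 GiB.

22.71 GiB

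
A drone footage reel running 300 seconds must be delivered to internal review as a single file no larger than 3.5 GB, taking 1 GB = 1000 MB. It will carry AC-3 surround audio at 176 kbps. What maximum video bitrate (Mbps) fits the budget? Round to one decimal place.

93.2 Mbps

Budget: 3.5 GB = 28000.0 Mb.
Total bitrate budget: 28000.0 Mb / 300 s = 93.333 Mbps.
Audio: 176 kbps = 0.176 Mbps.
Video: 93.333 − 0.176 = 93.157 Mbps.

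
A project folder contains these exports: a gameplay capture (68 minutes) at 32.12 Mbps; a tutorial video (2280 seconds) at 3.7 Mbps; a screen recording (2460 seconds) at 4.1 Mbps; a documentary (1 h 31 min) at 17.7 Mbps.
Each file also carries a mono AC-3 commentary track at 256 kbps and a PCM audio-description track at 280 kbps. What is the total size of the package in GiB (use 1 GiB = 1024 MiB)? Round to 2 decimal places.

29.55 GiB

Audio total: 256 + 280 = 536 kbps = 0.536 Mbps.
gameplay capture: 32.656 Mbps × 4080 s = 133236.5 Mb
tutorial video: 4.236 Mbps × 2280 s = 9658.1 Mb
screen recording: 4.636 Mbps × 2460 s = 11404.6 Mb
documentary: 18.236 Mbps × 5460 s = 99568.6 Mb
Total: 253867.7 Mb = 31733.5 MB.
= 29.55 GiB.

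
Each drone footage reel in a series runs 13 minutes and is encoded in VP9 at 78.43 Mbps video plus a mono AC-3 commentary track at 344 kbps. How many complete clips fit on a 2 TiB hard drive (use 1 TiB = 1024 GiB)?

286

13 min = 780 s
Audio: 344 kbps = 0.344 Mbps.
Total bitrate: 78.774 Mbps.
Per item: 78.774 Mbps × 780 s = 61,444 Mb = 7,680 MB.
Capacity: 2 TiB = 17,592,186 Mb; 286.31 items → 286 complete.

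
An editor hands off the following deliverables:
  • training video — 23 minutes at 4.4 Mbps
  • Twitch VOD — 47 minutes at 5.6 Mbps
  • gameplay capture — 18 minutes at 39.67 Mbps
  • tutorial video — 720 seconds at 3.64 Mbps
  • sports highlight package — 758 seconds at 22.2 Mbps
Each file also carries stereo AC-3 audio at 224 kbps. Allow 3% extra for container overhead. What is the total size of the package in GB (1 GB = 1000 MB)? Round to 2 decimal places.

Audio: 224 kbps = 0.224 Mbps.
training video: 4.624 Mbps × 1380 s × 1.03 = 6572.6 Mb
Twitch VOD: 5.824 Mbps × 2820 s × 1.03 = 16916.4 Mb
gameplay capture: 39.894 Mbps × 1080 s × 1.03 = 44378.1 Mb
tutorial video: 3.864 Mbps × 720 s × 1.03 = 2865.5 Mb
sports highlight package: 22.424 Mbps × 758 s × 1.03 = 17507.3 Mb
Total: 88239.9 Mb = 11030.0 MB.
= 11.03 GB.

11.03 GB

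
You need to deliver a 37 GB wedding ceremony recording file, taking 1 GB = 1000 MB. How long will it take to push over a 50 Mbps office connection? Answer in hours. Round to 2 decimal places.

File: 37 GB = 296000.0 Mb.
At 50 Mbps: 296000.0 / 50 = 5920.0 s ≈ 1.64 hours.

1.64 hours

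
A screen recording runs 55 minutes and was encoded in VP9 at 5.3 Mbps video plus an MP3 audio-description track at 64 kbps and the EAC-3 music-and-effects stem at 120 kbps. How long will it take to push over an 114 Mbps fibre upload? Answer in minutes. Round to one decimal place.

2.6 minutes

55 min = 3300 s
Audio total: 64 + 120 = 184 kbps = 0.184 Mbps.
Total bitrate: 5.484 Mbps.
File: 5.484 Mbps × 3300 s = 18097.2 Mb.
At 114 Mbps: 18097.2 / 114 = 158.7 s ≈ 2.65 minutes.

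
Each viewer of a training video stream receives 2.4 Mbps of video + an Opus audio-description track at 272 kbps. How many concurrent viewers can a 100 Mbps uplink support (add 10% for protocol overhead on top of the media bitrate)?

34

Audio: 272 kbps = 0.272 Mbps.
Per-viewer media rate: 2.672 Mbps.
On the wire with 10% overhead: 2.939 Mbps.
100 Mbps = 100.0 Mbps; 100.0 / 2.939 = 34.02 → 34 viewers.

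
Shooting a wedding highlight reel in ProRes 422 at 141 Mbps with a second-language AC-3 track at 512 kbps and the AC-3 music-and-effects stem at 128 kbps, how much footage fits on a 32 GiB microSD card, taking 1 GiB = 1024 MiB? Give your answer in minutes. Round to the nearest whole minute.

32 minutes

Audio total: 512 + 128 = 640 kbps = 0.640 Mbps.
Total bitrate: 141 + 0.640 = 141.640 Mbps.
Capacity: 32 GiB = 274,878 Mb.
Recording time: 274,878 / 141.640 = 1,941 s ≈ 32.3 minutes.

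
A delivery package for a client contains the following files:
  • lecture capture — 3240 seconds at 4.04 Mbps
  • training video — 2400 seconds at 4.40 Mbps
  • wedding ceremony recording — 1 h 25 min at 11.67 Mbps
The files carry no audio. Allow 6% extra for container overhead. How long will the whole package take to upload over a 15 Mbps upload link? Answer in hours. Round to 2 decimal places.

1.63 hours

lecture capture: 4.040 Mbps × 3240 s × 1.06 = 13875.0 Mb
training video: 4.400 Mbps × 2400 s × 1.06 = 11193.6 Mb
wedding ceremony recording: 11.670 Mbps × 5100 s × 1.06 = 63088.0 Mb
Total: 88156.6 Mb = 11019.6 MB.
At 15 Mbps: 88156.6 / 15 = 5877 s ≈ 1.63 hours.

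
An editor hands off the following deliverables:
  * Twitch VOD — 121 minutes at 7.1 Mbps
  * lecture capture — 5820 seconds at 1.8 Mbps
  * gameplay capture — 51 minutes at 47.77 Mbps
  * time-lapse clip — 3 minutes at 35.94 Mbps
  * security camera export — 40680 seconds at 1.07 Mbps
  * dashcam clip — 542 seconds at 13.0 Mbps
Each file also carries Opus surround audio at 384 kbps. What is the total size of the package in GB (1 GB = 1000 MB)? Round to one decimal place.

Audio: 384 kbps = 0.384 Mbps.
Twitch VOD: 7.484 Mbps × 7260 s = 54333.8 Mb
lecture capture: 2.184 Mbps × 5820 s = 12710.9 Mb
gameplay capture: 48.154 Mbps × 3060 s = 147351.2 Mb
time-lapse clip: 36.324 Mbps × 180 s = 6538.3 Mb
security camera export: 1.454 Mbps × 40680 s = 59148.7 Mb
dashcam clip: 13.384 Mbps × 542 s = 7254.1 Mb
Total: 287337.1 Mb = 35917.1 MB.
= 35.92 GB.

35.9 GB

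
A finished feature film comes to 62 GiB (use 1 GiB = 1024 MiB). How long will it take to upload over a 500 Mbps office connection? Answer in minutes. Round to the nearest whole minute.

File: 62 GiB = 532575.9 Mb.
At 500 Mbps: 532575.9 / 500 = 1065.2 s ≈ 17.8 minutes.

18 minutes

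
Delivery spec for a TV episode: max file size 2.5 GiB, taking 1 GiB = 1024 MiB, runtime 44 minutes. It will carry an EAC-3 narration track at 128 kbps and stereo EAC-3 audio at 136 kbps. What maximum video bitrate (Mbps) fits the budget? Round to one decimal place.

7.9 Mbps

Budget: 2.5 GiB = 21474.8 Mb.
44 min = 2640 s
Total bitrate budget: 21474.8 Mb / 2640 s = 8.134 Mbps.
Audio total: 128 + 136 = 264 kbps = 0.264 Mbps.
Video: 8.134 − 0.264 = 7.870 Mbps.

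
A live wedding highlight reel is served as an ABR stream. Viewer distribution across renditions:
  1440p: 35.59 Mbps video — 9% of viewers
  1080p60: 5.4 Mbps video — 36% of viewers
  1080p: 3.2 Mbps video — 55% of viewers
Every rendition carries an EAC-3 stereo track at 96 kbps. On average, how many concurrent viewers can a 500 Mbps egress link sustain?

71

Audio: 96 kbps = 0.096 Mbps.
Average per-viewer bitrate: 0.09×35.686 + 0.36×5.496 + 0.55×3.296 = 7.003 Mbps.
500 Mbps = 500.0 Mbps; 500.0 / 7.003 = 71.40 → 71.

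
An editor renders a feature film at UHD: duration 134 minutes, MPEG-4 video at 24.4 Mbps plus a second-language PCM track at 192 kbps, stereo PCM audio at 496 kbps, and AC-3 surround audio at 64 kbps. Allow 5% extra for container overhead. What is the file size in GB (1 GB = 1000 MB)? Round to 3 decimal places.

134 min = 8040 s
Audio total: 192 + 496 + 64 = 752 kbps = 0.752 Mbps.
Total bitrate: 24.4 + 0.752 = 25.152 Mbps.
Stream data: 25.152 Mbps × 8040 s = 202222.1 Mb.
With 5% container overhead: ×1.05.
212,333 Mb ÷ 8 = 26,542 MB → 26.54 GB.

26.542 GB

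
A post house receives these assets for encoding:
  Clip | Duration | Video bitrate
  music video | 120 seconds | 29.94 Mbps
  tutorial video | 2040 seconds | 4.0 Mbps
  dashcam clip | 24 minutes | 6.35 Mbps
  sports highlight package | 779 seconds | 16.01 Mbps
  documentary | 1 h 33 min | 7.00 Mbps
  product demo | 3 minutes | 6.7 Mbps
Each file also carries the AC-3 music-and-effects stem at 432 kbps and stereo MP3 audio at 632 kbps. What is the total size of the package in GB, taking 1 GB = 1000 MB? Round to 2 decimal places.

10.55 GB

Audio total: 432 + 632 = 1064 kbps = 1.064 Mbps.
music video: 31.004 Mbps × 120 s = 3720.5 Mb
tutorial video: 5.064 Mbps × 2040 s = 10330.6 Mb
dashcam clip: 7.414 Mbps × 1440 s = 10676.2 Mb
sports highlight package: 17.074 Mbps × 779 s = 13300.6 Mb
documentary: 8.064 Mbps × 5580 s = 44997.1 Mb
product demo: 7.764 Mbps × 180 s = 1397.5 Mb
Total: 84422.5 Mb = 10552.8 MB.
= 10.55 GB.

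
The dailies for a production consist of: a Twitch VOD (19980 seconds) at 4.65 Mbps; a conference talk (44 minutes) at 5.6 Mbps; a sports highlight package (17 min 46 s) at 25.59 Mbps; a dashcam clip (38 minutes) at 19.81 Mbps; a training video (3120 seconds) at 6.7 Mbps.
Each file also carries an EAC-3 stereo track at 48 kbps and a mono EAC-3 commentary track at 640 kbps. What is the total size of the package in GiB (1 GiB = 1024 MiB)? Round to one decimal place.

Audio total: 48 + 640 = 688 kbps = 0.688 Mbps.
Twitch VOD: 5.338 Mbps × 19980 s = 106653.2 Mb
conference talk: 6.288 Mbps × 2640 s = 16600.3 Mb
sports highlight package: 26.278 Mbps × 1066 s = 28012.3 Mb
dashcam clip: 20.498 Mbps × 2280 s = 46735.4 Mb
training video: 7.388 Mbps × 3120 s = 23050.6 Mb
Total: 221051.9 Mb = 27631.5 MB.
= 25.73 GiB.

25.7 GiB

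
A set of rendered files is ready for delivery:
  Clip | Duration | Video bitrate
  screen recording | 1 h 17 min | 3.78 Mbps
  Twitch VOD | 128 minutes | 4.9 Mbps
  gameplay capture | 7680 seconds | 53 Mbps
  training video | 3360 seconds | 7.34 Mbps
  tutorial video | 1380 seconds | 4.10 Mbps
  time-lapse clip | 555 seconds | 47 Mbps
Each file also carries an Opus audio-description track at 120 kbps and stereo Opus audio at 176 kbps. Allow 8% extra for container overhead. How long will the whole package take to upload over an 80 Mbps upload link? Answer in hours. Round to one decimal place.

Audio total: 120 + 176 = 296 kbps = 0.296 Mbps.
screen recording: 4.076 Mbps × 4620 s × 1.08 = 20337.6 Mb
Twitch VOD: 5.196 Mbps × 7680 s × 1.08 = 43097.7 Mb
gameplay capture: 53.296 Mbps × 7680 s × 1.08 = 442058.3 Mb
training video: 7.636 Mbps × 3360 s × 1.08 = 27709.5 Mb
tutorial video: 4.396 Mbps × 1380 s × 1.08 = 6551.8 Mb
time-lapse clip: 47.296 Mbps × 555 s × 1.08 = 28349.2 Mb
Total: 568104.2 Mb = 71013.0 MB.
At 80 Mbps: 568104.2 / 80 = 7101 s ≈ 1.97 hours.

2.0 hours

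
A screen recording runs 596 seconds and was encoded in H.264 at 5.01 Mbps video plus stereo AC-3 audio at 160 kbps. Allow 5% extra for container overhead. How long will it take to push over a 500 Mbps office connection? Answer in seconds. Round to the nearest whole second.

Audio: 160 kbps = 0.160 Mbps.
Total bitrate: 5.170 Mbps.
File: 5.170 Mbps × 596 s = 3081.3 Mb.
With 5% container overhead: ×1.05. → 3235.4 Mb.
At 500 Mbps: 3235.4 / 500 = 6.5 s ≈ 6.47 seconds.

6 seconds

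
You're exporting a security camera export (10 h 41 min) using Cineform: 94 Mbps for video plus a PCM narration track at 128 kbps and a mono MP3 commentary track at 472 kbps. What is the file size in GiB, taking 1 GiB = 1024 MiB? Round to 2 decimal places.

423.56 GiB

10 h 41 min = 641 min = 38460 s
Audio total: 128 + 472 = 600 kbps = 0.600 Mbps.
Total bitrate: 94 + 0.600 = 94.600 Mbps.
Stream data: 94.600 Mbps × 38460 s = 3638316.0 Mb.
3,638,316 Mb = 454,789,500,000 bytes ÷ 1,073,741,824 = 423.6 GiB.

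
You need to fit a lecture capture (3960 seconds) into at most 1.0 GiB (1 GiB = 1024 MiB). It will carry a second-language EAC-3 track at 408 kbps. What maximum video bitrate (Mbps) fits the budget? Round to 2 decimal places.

Budget: 1.0 GiB = 8589.9 Mb.
Total bitrate budget: 8589.9 Mb / 3960 s = 2.169 Mbps.
Audio: 408 kbps = 0.408 Mbps.
Video: 2.169 − 0.408 = 1.761 Mbps.

1.76 Mbps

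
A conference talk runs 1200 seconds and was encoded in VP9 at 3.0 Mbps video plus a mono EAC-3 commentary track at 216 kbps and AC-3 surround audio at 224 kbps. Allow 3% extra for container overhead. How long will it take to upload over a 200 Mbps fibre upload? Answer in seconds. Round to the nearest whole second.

21 seconds

Audio total: 216 + 224 = 440 kbps = 0.440 Mbps.
Total bitrate: 3.440 Mbps.
File: 3.440 Mbps × 1200 s = 4128.0 Mb.
With 3% container overhead: ×1.03. → 4251.8 Mb.
At 200 Mbps: 4251.8 / 200 = 21.3 s ≈ 21.3 seconds.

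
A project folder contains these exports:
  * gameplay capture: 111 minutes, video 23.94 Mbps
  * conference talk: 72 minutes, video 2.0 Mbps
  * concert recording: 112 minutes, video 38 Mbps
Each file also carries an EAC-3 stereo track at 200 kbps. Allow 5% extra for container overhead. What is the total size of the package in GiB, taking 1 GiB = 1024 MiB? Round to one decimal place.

52.2 GiB

Audio: 200 kbps = 0.200 Mbps.
gameplay capture: 24.140 Mbps × 6660 s × 1.05 = 168811.0 Mb
conference talk: 2.200 Mbps × 4320 s × 1.05 = 9979.2 Mb
concert recording: 38.200 Mbps × 6720 s × 1.05 = 269539.2 Mb
Total: 448329.4 Mb = 56041.2 MB.
= 52.19 GiB.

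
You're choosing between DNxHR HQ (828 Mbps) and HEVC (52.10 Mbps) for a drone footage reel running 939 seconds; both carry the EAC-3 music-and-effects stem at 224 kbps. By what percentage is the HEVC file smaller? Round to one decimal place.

Audio: 224 kbps = 0.224 Mbps.
DNxHR HQ: 828.224 Mbps × 939 s = 777702.3 Mb = 90.536 GiB.
HEVC: 52.324 Mbps × 939 s = 49132.2 Mb = 5.720 GiB.
Reduction: (1 − 5.720/90.536) × 100 = 93.68%.

93.7%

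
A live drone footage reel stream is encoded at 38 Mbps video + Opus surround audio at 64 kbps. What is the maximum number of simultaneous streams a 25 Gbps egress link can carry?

Audio: 64 kbps = 0.064 Mbps.
Per-viewer media rate: 38.064 Mbps.
25 Gbps = 25,000 Mbps; 25,000 / 38.064 = 656.79 → 656 viewers.

656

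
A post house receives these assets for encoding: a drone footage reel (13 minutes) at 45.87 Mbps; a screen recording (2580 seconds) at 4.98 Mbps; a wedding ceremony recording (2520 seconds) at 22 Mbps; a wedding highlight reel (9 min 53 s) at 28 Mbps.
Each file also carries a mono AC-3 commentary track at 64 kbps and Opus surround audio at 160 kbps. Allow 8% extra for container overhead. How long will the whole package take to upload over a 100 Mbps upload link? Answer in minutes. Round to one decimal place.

22.0 minutes

Audio total: 64 + 160 = 224 kbps = 0.224 Mbps.
drone footage reel: 46.094 Mbps × 780 s × 1.08 = 38829.6 Mb
screen recording: 5.204 Mbps × 2580 s × 1.08 = 14500.4 Mb
wedding ceremony recording: 22.224 Mbps × 2520 s × 1.08 = 60484.8 Mb
wedding highlight reel: 28.224 Mbps × 593 s × 1.08 = 18075.8 Mb
Total: 131890.6 Mb = 16486.3 MB.
At 100 Mbps: 131890.6 / 100 = 1319 s ≈ 22 minutes.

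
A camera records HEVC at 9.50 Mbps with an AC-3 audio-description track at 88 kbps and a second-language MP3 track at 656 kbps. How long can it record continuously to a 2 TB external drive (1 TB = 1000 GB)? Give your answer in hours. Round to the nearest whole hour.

434 hours

Audio total: 88 + 656 = 744 kbps = 0.744 Mbps.
Total bitrate: 9.50 + 0.744 = 10.244 Mbps.
Capacity: 2 TB = 16,000,000 Mb.
Recording time: 16,000,000 / 10.244 = 1,561,890 s ≈ 434 hours.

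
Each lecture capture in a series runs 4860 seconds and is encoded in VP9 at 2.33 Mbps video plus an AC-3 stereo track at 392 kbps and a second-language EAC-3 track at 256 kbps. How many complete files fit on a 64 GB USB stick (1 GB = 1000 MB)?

Audio total: 392 + 256 = 648 kbps = 0.648 Mbps.
Total bitrate: 2.978 Mbps.
Per item: 2.978 Mbps × 4860 s = 14,473 Mb = 1,809 MB.
Capacity: 64 GB = 512,000 Mb; 35.38 items → 35 complete.

35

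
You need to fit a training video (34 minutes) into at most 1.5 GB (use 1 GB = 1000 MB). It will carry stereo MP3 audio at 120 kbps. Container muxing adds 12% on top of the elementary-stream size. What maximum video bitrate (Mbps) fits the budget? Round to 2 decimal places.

Budget: 1.5 GB = 12000.0 Mb.
Stream payload after overhead: 12000.0 / 1.12 = 10714.3 Mb.
34 min = 2040 s
Total bitrate budget: 10714.3 Mb / 2040 s = 5.252 Mbps.
Audio: 120 kbps = 0.120 Mbps.
Video: 5.252 − 0.120 = 5.132 Mbps.

5.13 Mbps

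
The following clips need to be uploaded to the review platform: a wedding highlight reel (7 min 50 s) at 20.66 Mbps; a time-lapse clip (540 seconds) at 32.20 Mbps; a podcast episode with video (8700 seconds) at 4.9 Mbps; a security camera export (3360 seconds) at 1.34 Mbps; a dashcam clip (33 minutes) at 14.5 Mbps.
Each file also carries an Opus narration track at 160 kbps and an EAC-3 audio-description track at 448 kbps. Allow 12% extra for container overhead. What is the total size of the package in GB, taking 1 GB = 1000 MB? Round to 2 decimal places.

Audio total: 160 + 448 = 608 kbps = 0.608 Mbps.
wedding highlight reel: 21.268 Mbps × 470 s × 1.12 = 11195.5 Mb
time-lapse clip: 32.808 Mbps × 540 s × 1.12 = 19842.3 Mb
podcast episode with video: 5.508 Mbps × 8700 s × 1.12 = 53670.0 Mb
security camera export: 1.948 Mbps × 3360 s × 1.12 = 7330.7 Mb
dashcam clip: 15.108 Mbps × 1980 s × 1.12 = 33503.5 Mb
Total: 125541.9 Mb = 15692.7 MB.
= 15.69 GB.

15.69 GB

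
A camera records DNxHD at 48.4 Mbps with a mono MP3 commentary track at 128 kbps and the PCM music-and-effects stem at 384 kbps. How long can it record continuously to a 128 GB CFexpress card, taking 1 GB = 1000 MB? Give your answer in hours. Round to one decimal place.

5.8 hours

Audio total: 128 + 384 = 512 kbps = 0.512 Mbps.
Total bitrate: 48.4 + 0.512 = 48.912 Mbps.
Capacity: 128 GB = 1,024,000 Mb.
Recording time: 1,024,000 / 48.912 = 20,936 s ≈ 5.82 hours.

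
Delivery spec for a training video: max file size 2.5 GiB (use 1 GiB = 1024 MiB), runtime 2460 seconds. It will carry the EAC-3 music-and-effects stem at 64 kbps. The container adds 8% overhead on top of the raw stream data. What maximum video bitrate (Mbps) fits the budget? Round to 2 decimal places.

8.02 Mbps

Budget: 2.5 GiB = 21474.8 Mb.
Stream payload after overhead: 21474.8 / 1.08 = 19884.1 Mb.
Total bitrate budget: 19884.1 Mb / 2460 s = 8.083 Mbps.
Audio: 64 kbps = 0.064 Mbps.
Video: 8.083 − 0.064 = 8.019 Mbps.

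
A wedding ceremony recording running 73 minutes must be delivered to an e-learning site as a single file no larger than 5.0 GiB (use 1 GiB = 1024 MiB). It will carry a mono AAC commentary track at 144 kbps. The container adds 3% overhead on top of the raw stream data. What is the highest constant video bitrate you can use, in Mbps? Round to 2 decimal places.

Budget: 5.0 GiB = 42949.7 Mb.
Stream payload after overhead: 42949.7 / 1.03 = 41698.7 Mb.
73 min = 4380 s
Total bitrate budget: 41698.7 Mb / 4380 s = 9.520 Mbps.
Audio: 144 kbps = 0.144 Mbps.
Video: 9.520 − 0.144 = 9.376 Mbps.

9.38 Mbps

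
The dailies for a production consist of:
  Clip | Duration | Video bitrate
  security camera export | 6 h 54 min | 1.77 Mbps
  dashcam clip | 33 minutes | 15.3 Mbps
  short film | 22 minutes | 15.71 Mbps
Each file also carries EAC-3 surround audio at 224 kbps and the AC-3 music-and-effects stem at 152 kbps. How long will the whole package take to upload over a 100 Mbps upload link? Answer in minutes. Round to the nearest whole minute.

Audio total: 224 + 152 = 376 kbps = 0.376 Mbps.
security camera export: 2.146 Mbps × 24840 s = 53306.6 Mb
dashcam clip: 15.676 Mbps × 1980 s = 31038.5 Mb
short film: 16.086 Mbps × 1320 s = 21233.5 Mb
Total: 105578.6 Mb = 13197.3 MB.
At 100 Mbps: 105578.6 / 100 = 1056 s ≈ 17.6 minutes.

18 minutes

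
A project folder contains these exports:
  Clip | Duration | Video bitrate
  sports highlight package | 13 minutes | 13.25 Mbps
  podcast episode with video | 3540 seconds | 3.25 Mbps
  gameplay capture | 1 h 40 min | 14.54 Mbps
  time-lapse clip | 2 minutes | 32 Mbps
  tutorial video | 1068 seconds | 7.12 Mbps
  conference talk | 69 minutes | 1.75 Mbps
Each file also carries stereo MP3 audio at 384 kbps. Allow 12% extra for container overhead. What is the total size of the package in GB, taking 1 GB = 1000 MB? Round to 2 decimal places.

18.73 GB

Audio: 384 kbps = 0.384 Mbps.
sports highlight package: 13.634 Mbps × 780 s × 1.12 = 11910.7 Mb
podcast episode with video: 3.634 Mbps × 3540 s × 1.12 = 14408.1 Mb
gameplay capture: 14.924 Mbps × 6000 s × 1.12 = 100289.3 Mb
time-lapse clip: 32.384 Mbps × 120 s × 1.12 = 4352.4 Mb
tutorial video: 7.504 Mbps × 1068 s × 1.12 = 8976.0 Mb
conference talk: 2.134 Mbps × 4140 s × 1.12 = 9894.9 Mb
Total: 149831.4 Mb = 18728.9 MB.
= 18.73 GB.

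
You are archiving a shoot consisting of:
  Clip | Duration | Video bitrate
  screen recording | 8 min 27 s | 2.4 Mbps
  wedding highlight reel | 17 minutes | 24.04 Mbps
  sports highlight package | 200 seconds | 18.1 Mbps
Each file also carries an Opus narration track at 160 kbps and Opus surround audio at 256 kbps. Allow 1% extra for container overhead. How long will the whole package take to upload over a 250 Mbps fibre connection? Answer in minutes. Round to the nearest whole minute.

Audio total: 160 + 256 = 416 kbps = 0.416 Mbps.
screen recording: 2.816 Mbps × 507 s × 1.01 = 1442.0 Mb
wedding highlight reel: 24.456 Mbps × 1020 s × 1.01 = 25194.6 Mb
sports highlight package: 18.516 Mbps × 200 s × 1.01 = 3740.2 Mb
Total: 30376.8 Mb = 3797.1 MB.
At 250 Mbps: 30376.8 / 250 = 122 s ≈ 2.03 minutes.

2 minutes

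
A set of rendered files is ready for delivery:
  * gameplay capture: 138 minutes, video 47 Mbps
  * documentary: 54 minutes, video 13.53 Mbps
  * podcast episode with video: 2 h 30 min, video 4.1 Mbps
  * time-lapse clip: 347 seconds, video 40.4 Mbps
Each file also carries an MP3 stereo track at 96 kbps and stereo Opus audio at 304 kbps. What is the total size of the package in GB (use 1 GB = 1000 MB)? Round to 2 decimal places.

61.53 GB

Audio total: 96 + 304 = 400 kbps = 0.400 Mbps.
gameplay capture: 47.400 Mbps × 8280 s = 392472.0 Mb
documentary: 13.930 Mbps × 3240 s = 45133.2 Mb
podcast episode with video: 4.500 Mbps × 9000 s = 40500.0 Mb
time-lapse clip: 40.800 Mbps × 347 s = 14157.6 Mb
Total: 492262.8 Mb = 61532.8 MB.
= 61.53 GB.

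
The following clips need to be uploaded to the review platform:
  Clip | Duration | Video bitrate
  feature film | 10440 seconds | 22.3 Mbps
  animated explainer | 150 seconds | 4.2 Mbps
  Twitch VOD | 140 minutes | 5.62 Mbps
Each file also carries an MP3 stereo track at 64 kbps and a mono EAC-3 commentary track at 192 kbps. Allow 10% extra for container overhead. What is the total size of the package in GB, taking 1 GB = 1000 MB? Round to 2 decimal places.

39.26 GB

Audio total: 64 + 192 = 256 kbps = 0.256 Mbps.
feature film: 22.556 Mbps × 10440 s × 1.10 = 259033.1 Mb
animated explainer: 4.456 Mbps × 150 s × 1.10 = 735.2 Mb
Twitch VOD: 5.876 Mbps × 8400 s × 1.10 = 54294.2 Mb
Total: 314062.6 Mb = 39257.8 MB.
= 39.26 GB.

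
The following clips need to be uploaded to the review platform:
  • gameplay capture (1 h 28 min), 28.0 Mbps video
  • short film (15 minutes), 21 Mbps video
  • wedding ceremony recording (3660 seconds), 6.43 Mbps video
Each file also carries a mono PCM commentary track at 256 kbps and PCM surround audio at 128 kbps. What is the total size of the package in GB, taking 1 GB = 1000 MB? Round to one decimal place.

Audio total: 256 + 128 = 384 kbps = 0.384 Mbps.
gameplay capture: 28.384 Mbps × 5280 s = 149867.5 Mb
short film: 21.384 Mbps × 900 s = 19245.6 Mb
wedding ceremony recording: 6.814 Mbps × 3660 s = 24939.2 Mb
Total: 194052.4 Mb = 24256.5 MB.
= 24.26 GB.

24.3 GB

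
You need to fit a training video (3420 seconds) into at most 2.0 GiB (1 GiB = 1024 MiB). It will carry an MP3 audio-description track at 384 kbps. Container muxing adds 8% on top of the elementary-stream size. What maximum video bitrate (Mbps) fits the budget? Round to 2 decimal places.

Budget: 2.0 GiB = 17179.9 Mb.
Stream payload after overhead: 17179.9 / 1.08 = 15907.3 Mb.
Total bitrate budget: 15907.3 Mb / 3420 s = 4.651 Mbps.
Audio: 384 kbps = 0.384 Mbps.
Video: 4.651 − 0.384 = 4.267 Mbps.

4.27 Mbps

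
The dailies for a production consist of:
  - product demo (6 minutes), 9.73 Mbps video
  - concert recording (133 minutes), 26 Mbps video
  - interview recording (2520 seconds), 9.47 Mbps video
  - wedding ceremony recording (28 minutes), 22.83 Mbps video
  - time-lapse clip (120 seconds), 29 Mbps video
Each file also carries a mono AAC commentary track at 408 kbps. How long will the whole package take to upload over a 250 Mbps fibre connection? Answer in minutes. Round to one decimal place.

18.8 minutes

Audio: 408 kbps = 0.408 Mbps.
product demo: 10.138 Mbps × 360 s = 3649.7 Mb
concert recording: 26.408 Mbps × 7980 s = 210735.8 Mb
interview recording: 9.878 Mbps × 2520 s = 24892.6 Mb
wedding ceremony recording: 23.238 Mbps × 1680 s = 39039.8 Mb
time-lapse clip: 29.408 Mbps × 120 s = 3529.0 Mb
Total: 281846.9 Mb = 35230.9 MB.
At 250 Mbps: 281846.9 / 250 = 1127 s ≈ 18.8 minutes.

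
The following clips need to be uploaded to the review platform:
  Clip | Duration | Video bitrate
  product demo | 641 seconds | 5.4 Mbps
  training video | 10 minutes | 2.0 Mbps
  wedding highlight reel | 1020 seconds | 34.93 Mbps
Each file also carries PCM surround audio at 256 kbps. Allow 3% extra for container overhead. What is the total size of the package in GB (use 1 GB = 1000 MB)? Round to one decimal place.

5.3 GB

Audio: 256 kbps = 0.256 Mbps.
product demo: 5.656 Mbps × 641 s × 1.03 = 3734.3 Mb
training video: 2.256 Mbps × 600 s × 1.03 = 1394.2 Mb
wedding highlight reel: 35.186 Mbps × 1020 s × 1.03 = 36966.4 Mb
Total: 42094.9 Mb = 5261.9 MB.
= 5.262 GB.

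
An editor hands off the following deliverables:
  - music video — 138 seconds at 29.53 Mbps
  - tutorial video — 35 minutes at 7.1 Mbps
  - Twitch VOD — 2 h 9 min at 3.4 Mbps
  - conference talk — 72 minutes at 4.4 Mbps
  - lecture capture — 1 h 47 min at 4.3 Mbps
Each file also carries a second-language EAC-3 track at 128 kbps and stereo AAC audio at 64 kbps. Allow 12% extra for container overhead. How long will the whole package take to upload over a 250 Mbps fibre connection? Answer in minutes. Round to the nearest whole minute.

Audio total: 128 + 64 = 192 kbps = 0.192 Mbps.
music video: 29.722 Mbps × 138 s × 1.12 = 4593.8 Mb
tutorial video: 7.292 Mbps × 2100 s × 1.12 = 17150.8 Mb
Twitch VOD: 3.592 Mbps × 7740 s × 1.12 = 31138.3 Mb
conference talk: 4.592 Mbps × 4320 s × 1.12 = 22217.9 Mb
lecture capture: 4.492 Mbps × 6420 s × 1.12 = 32299.3 Mb
Total: 107400.2 Mb = 13425.0 MB.
At 250 Mbps: 107400.2 / 250 = 430 s ≈ 7.16 minutes.

7 minutes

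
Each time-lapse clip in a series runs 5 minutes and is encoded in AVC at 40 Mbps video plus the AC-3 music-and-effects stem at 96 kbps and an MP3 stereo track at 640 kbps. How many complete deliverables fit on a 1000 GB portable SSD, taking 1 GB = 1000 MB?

654

5 min = 300 s
Audio total: 96 + 640 = 736 kbps = 0.736 Mbps.
Total bitrate: 40.736 Mbps.
Per item: 40.736 Mbps × 300 s = 12,221 Mb = 1,528 MB.
Capacity: 1000 GB = 8,000,000 Mb; 654.62 items → 654 complete.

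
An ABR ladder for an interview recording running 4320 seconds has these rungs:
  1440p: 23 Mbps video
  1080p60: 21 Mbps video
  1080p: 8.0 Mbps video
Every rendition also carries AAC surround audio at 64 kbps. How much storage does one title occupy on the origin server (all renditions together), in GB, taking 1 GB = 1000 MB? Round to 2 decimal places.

28.18 GB

Audio: 64 kbps = 0.064 Mbps.
Sum of rendition bitrates: (23+0.064) + (21+0.064) + (8.0+0.064) = 52.192 Mbps.
× 4320 s = 225,469 Mb = 28,184 MB = 28.18 GB.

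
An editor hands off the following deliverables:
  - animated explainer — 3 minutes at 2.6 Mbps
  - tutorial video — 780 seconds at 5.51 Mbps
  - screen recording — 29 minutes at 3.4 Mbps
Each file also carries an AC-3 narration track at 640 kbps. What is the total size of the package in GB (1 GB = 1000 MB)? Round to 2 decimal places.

1.55 GB

Audio: 640 kbps = 0.640 Mbps.
animated explainer: 3.240 Mbps × 180 s = 583.2 Mb
tutorial video: 6.150 Mbps × 780 s = 4797.0 Mb
screen recording: 4.040 Mbps × 1740 s = 7029.6 Mb
Total: 12409.8 Mb = 1551.2 MB.
= 1.551 GB.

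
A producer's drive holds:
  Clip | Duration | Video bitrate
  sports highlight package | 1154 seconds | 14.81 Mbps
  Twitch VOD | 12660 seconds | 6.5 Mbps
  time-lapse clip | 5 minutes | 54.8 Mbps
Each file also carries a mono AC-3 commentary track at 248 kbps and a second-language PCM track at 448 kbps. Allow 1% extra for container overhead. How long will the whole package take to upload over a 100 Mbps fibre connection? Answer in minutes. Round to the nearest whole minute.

21 minutes

Audio total: 248 + 448 = 696 kbps = 0.696 Mbps.
sports highlight package: 15.506 Mbps × 1154 s × 1.01 = 18072.9 Mb
Twitch VOD: 7.196 Mbps × 12660 s × 1.01 = 92012.4 Mb
time-lapse clip: 55.496 Mbps × 300 s × 1.01 = 16815.3 Mb
Total: 126900.5 Mb = 15862.6 MB.
At 100 Mbps: 126900.5 / 100 = 1269 s ≈ 21.2 minutes.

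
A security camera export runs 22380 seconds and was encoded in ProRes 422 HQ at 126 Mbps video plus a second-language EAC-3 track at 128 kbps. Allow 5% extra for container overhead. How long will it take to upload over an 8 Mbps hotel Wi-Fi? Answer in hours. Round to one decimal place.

102.9 hours

Audio: 128 kbps = 0.128 Mbps.
Total bitrate: 126.128 Mbps.
File: 126.128 Mbps × 22380 s = 2822744.6 Mb.
With 5% container overhead: ×1.05. → 2963881.9 Mb.
At 8 Mbps: 2963881.9 / 8 = 370485.2 s ≈ 103 hours.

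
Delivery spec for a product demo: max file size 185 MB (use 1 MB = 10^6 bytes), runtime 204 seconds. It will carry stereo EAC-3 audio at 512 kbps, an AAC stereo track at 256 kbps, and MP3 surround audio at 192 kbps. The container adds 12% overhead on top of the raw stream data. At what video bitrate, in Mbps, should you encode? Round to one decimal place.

Budget: 185 MB = 1480.0 Mb.
Stream payload after overhead: 1480.0 / 1.12 = 1321.4 Mb.
Total bitrate budget: 1321.4 Mb / 204 s = 6.478 Mbps.
Audio total: 512 + 256 + 192 = 960 kbps = 0.960 Mbps.
Video: 6.478 − 0.960 = 5.518 Mbps.

5.5 Mbps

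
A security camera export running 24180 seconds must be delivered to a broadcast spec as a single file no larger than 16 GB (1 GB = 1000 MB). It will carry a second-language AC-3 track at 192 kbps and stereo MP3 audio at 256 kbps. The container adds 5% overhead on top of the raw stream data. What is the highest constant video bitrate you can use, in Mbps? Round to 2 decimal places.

4.59 Mbps

Budget: 16 GB = 128000.0 Mb.
Stream payload after overhead: 128000.0 / 1.05 = 121904.8 Mb.
Total bitrate budget: 121904.8 Mb / 24180 s = 5.042 Mbps.
Audio total: 192 + 256 = 448 kbps = 0.448 Mbps.
Video: 5.042 − 0.448 = 4.594 Mbps.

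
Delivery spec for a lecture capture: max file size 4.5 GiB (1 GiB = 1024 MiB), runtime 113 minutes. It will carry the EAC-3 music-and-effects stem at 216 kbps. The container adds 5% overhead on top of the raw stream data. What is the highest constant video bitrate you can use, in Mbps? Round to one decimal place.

5.2 Mbps

Budget: 4.5 GiB = 38654.7 Mb.
Stream payload after overhead: 38654.7 / 1.05 = 36814.0 Mb.
113 min = 6780 s
Total bitrate budget: 36814.0 Mb / 6780 s = 5.430 Mbps.
Audio: 216 kbps = 0.216 Mbps.
Video: 5.430 − 0.216 = 5.214 Mbps.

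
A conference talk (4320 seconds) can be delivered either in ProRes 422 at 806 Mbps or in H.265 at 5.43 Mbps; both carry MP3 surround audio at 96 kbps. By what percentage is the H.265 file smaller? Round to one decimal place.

Audio: 96 kbps = 0.096 Mbps.
ProRes 422: 806.096 Mbps × 4320 s = 3482334.7 Mb = 405.397 GiB.
H.265: 5.526 Mbps × 4320 s = 23872.3 Mb = 2.779 GiB.
Reduction: (1 − 2.779/405.397) × 100 = 99.31%.

99.3%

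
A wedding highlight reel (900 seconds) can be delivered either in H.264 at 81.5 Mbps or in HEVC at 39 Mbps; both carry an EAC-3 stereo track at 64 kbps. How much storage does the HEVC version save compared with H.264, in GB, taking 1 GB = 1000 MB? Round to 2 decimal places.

4.78 GB

Audio: 64 kbps = 0.064 Mbps.
H.264: 81.564 Mbps × 900 s = 73407.6 Mb = 9.176 GB.
HEVC: 39.064 Mbps × 900 s = 35157.6 Mb = 4.395 GB.
Saving: 9.176 − 4.395 = 4.781 GB.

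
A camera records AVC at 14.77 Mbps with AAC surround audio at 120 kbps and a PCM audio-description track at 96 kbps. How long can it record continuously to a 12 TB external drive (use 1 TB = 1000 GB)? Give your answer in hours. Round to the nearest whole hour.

1779 hours

Audio total: 120 + 96 = 216 kbps = 0.216 Mbps.
Total bitrate: 14.77 + 0.216 = 14.986 Mbps.
Capacity: 12 TB = 96,000,000 Mb.
Recording time: 96,000,000 / 14.986 = 6,405,979 s ≈ 1,779 hours.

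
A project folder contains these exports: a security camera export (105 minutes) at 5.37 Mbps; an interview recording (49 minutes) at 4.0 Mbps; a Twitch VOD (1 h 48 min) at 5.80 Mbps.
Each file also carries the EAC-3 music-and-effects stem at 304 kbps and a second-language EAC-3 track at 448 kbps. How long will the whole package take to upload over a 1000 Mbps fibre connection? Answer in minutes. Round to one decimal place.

Audio total: 304 + 448 = 752 kbps = 0.752 Mbps.
security camera export: 6.122 Mbps × 6300 s = 38568.6 Mb
interview recording: 4.752 Mbps × 2940 s = 13970.9 Mb
Twitch VOD: 6.552 Mbps × 6480 s = 42457.0 Mb
Total: 94996.4 Mb = 11874.6 MB.
At 1000 Mbps: 94996.4 / 1000 = 95 s ≈ 1.58 minutes.

1.6 minutes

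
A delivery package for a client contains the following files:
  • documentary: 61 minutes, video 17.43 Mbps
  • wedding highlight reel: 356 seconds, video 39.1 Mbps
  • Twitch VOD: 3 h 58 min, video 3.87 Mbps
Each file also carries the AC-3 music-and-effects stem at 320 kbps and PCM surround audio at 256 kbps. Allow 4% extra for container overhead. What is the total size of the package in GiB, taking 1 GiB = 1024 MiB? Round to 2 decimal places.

17.38 GiB

Audio total: 320 + 256 = 576 kbps = 0.576 Mbps.
documentary: 18.006 Mbps × 3660 s × 1.04 = 68538.0 Mb
wedding highlight reel: 39.676 Mbps × 356 s × 1.04 = 14689.6 Mb
Twitch VOD: 4.446 Mbps × 14280 s × 1.04 = 66028.4 Mb
Total: 149256.1 Mb = 18657.0 MB.
= 17.38 GiB.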